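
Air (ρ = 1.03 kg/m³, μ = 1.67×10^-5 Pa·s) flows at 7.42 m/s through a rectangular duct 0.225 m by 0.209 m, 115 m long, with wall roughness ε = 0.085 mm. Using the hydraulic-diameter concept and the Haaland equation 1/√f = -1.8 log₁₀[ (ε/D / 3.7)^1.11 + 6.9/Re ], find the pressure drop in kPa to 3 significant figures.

Hydraulic diameter D_h = 4A/P = 4·(0.225·0.209)/(2·(0.225+0.209)) = 0.1881/0.868 = 0.2167 m.
Re = ρVD_h/μ = 1.03·7.42·0.2167/1.67e-05 = 9.917e+04.
ε/D_h = 8.5e-05/0.2167 = 0.000392; Haaland gives 1/√f = -1.8 log₁₀[3.87e-05+6.96e-05] = 7.138, so f = 0.01963.
ΔP = f(L/D_h)(ρV²/2) = 0.01963·115/0.2167·28.35 = 295.4 Pa.
ΔP = 0.295 kPa.

ΔP ≈ 0.295 kPa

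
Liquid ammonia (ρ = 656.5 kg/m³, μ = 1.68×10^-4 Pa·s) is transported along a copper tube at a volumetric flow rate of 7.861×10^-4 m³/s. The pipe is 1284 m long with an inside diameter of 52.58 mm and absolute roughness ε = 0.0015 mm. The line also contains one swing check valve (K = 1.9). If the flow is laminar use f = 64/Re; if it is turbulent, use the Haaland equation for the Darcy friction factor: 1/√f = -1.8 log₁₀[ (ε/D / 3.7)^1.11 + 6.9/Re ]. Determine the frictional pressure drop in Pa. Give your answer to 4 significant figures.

ΔP ≈ 20120 Pa

Cross-sectional area A = πD²/4 = π(0.05258)²/4 = 0.002171 m²; mean velocity V = Q/A = 0.0007861/0.002171 = 0.362 m/s.
Reynolds number Re = ρVD/μ = 656.5 · 0.362 · 0.05258 / 0.000168 = 7.439e+04.
Re > 4000 → turbulent. Relative roughness ε/D = 1.5e-06/0.05258 = 2.85e-05. Haaland: 1/√f = -1.8 log₁₀[(2.85e-05/3.7)^1.11 + 6.9/7.439e+04] = -1.8 log₁₀[2.11e-06 + 9.28e-05] = 7.241, so f = 0.01907.
Total minor-loss coefficient ΣK = 1·1.9 = 1.9.
ΔP = [f·L/D + ΣK]·(ρV²/2) = [0.01907·1284/0.05258 + 1.9]·(656.5·0.362²/2) = [465.7 + 1.9]·43.02 = 2.012e+04 Pa.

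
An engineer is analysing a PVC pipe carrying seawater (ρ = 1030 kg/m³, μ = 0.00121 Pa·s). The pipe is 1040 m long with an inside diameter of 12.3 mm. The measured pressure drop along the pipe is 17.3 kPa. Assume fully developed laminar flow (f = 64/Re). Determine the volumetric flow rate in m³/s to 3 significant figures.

For laminar flow, f = 64/Re with Re = ρVD/μ, so Darcy-Weisbach reduces to ΔP = 32μLV/D². Solving for V: V = ΔP·D²/(32μL) = 1.73e+04·(0.0123)²/(32·0.00121·1040) = 0.065 m/s.
Check: Re = ρVD/μ = 1030·0.065·0.0123/0.00121 = 680.5 < 2300, so the laminar assumption holds.
Q = V·A = 0.065·(π/4·0.0123²) = 7.723e-06 m³/s = 7.72×10^-6 m³/s.

Q ≈ 7.72×10^-6 m³/s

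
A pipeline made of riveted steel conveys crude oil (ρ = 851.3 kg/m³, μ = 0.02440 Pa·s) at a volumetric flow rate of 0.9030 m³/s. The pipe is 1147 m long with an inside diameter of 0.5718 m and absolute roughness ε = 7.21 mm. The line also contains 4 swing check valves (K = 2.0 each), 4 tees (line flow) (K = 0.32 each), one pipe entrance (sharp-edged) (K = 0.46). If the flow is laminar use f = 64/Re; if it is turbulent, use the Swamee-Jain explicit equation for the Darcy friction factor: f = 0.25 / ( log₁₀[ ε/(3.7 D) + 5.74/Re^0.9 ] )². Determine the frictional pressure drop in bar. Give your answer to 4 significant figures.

Cross-sectional area A = πD²/4 = π(0.5718)²/4 = 0.2568 m²; mean velocity V = Q/A = 0.903/0.2568 = 3.516 m/s.
Reynolds number Re = ρVD/μ = 851.3 · 3.516 · 0.5718 / 0.0244 = 7.015e+04.
Re > 4000 → turbulent. Relative roughness ε/D = 0.00721/0.5718 = 0.0126. Swamee-Jain: f = 0.25/(log₁₀[0.0126/3.7 + 5.74/7.015e+04^0.9])² = 0.25/(log₁₀[0.00341 + 0.00025])² = 0.25/(-2.437)² = 0.0421.
Total minor-loss coefficient ΣK = 4·2 + 4·0.32 + 1·0.46 = 9.74.
ΔP = [f·L/D + ΣK]·(ρV²/2) = [0.0421·1147/0.5718 + 9.74]·(851.3·3.516²/2) = [84.45 + 9.74]·5263 = 4.958e+05 Pa.
ΔP = 4.958e+05 Pa = 4.958 bar.

ΔP ≈ 4.958 bar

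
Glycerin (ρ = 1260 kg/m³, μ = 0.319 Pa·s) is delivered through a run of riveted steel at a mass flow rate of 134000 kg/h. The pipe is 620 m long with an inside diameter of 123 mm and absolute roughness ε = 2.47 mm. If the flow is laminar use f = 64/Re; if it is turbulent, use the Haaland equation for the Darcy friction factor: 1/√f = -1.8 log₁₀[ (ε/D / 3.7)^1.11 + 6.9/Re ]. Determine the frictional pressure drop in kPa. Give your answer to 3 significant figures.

ΔP ≈ 1040 kPa

ṁ = 134000 kg/h = 134000/3600 = 37.22 kg/s.
A = πD²/4 = π(0.123)²/4 = 0.01188 m²; mean velocity V = ṁ/(ρA) = 37.22/(1260 · 0.01188) = 2.486 m/s.
Reynolds number Re = ρVD/μ = 1260 · 2.486 · 0.123 / 0.319 = 1208.
Re < 2300 → laminar flow, so f = 64/Re = 64/1208 = 0.05299 (the turbulent correlation is not needed).
Darcy-Weisbach: ΔP = f(L/D)(ρV²/2) = 0.05299·(620/0.123)·(1260·2.486²/2) = 0.05299·5041·3894 = 1.04e+06 Pa.
ΔP = 1.04e+06 Pa = 1040 kPa.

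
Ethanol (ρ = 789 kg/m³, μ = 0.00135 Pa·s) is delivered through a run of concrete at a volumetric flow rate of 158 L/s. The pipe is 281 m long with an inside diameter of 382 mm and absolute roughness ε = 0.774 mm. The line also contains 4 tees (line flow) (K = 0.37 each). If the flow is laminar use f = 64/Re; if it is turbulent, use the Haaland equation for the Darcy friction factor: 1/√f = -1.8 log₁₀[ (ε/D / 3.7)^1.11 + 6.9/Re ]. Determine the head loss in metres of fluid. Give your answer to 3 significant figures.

h_f ≈ 1.86 m

Q = 158 L/s = 158/1000 = 0.158 m³/s.
Cross-sectional area A = πD²/4 = π(0.382)²/4 = 0.1146 m²; mean velocity V = Q/A = 0.158/0.1146 = 1.379 m/s.
Reynolds number Re = ρVD/μ = 789 · 1.379 · 0.382 / 0.00135 = 3.078e+05.
Re > 4000 → turbulent. Relative roughness ε/D = 0.000774/0.382 = 0.00203. Haaland: 1/√f = -1.8 log₁₀[(0.00203/3.7)^1.11 + 6.9/3.078e+05] = -1.8 log₁₀[0.00024 + 2.24e-05] = 6.447, so f = 0.02406.
Total minor-loss coefficient ΣK = 4·0.37 = 1.48.
ΔP = [f·L/D + ΣK]·(ρV²/2) = [0.02406·281/0.382 + 1.48]·(789·1.379²/2) = [17.7 + 1.48]·749.8 = 1.438e+04 Pa.
Head loss h_f = ΔP/(ρg) = 1.438e+04/(789·9.81) = 1.86 m.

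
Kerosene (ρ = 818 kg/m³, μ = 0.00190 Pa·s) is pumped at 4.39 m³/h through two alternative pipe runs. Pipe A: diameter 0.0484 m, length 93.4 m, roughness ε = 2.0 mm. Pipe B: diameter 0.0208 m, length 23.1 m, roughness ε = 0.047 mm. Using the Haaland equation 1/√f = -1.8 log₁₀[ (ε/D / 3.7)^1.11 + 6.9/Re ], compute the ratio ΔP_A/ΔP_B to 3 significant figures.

Pipe A: V = Q/A = 0.001219/0.00184 = 0.6628 m/s; Re = 1.381e+04; ε/D = 0.0413; Haaland → f = 0.06765; ΔP_A = f(L/D)(ρV²/2) = 2.346e+04 Pa.
Pipe B: V = Q/A = 0.001219/0.0003398 = 3.589 m/s; Re = 3.214e+04; ε/D = 0.00226; Haaland → f = 0.0281; ΔP_B = f(L/D)(ρV²/2) = 1.644e+05 Pa.
ΔP_A/ΔP_B = 2.346e+04/1.644e+05 = 0.143.

ΔP_A/ΔP_B ≈ 0.143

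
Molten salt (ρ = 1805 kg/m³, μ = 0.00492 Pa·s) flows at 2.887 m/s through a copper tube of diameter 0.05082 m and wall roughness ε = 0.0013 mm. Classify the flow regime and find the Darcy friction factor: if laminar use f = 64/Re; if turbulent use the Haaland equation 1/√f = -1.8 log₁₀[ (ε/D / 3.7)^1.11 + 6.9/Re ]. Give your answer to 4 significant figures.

f ≈ 0.02044

Re = ρVD/μ = 1805·2.887·0.05082/0.00492 = 5.383e+04.
Re > 4000 → turbulent. ε/D = 1.3e-06/0.05082 = 2.56e-05; Haaland: 1/√f = -1.8 log₁₀[1.87e-06 + 0.000128] = 6.995, so f = 0.02044.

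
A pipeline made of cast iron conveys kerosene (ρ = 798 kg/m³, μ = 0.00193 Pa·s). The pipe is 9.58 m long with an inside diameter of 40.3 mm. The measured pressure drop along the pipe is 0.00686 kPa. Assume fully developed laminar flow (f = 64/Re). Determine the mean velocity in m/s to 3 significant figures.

V ≈ 0.0188 m/s

For laminar flow, f = 64/Re with Re = ρVD/μ, so Darcy-Weisbach reduces to ΔP = 32μLV/D². Solving for V: V = ΔP·D²/(32μL) = 6.86·(0.0403)²/(32·0.00193·9.58) = 0.01883 m/s.
Check: Re = ρVD/μ = 798·0.01883·0.0403/0.00193 = 313.8 < 2300, so the laminar assumption holds.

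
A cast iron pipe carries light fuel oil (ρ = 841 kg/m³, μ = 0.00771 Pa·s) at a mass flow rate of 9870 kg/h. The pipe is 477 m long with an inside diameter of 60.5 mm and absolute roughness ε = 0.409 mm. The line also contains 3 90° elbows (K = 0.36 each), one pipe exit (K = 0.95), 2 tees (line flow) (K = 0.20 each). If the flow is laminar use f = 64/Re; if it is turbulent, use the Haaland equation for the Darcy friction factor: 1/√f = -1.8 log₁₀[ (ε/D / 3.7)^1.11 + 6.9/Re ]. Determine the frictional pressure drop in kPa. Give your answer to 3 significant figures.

ṁ = 9870 kg/h = 9870/3600 = 2.742 kg/s.
A = πD²/4 = π(0.0605)²/4 = 0.002875 m²; mean velocity V = ṁ/(ρA) = 2.742/(841 · 0.002875) = 1.134 m/s.
Reynolds number Re = ρVD/μ = 841 · 1.134 · 0.0605 / 0.00771 = 7484.
Re > 4000 → turbulent. Relative roughness ε/D = 0.000409/0.0605 = 0.00676. Haaland: 1/√f = -1.8 log₁₀[(0.00676/3.7)^1.11 + 6.9/7484] = -1.8 log₁₀[0.000913 + 0.000922] = 4.925, so f = 0.04122.
Total minor-loss coefficient ΣK = 3·0.36 + 1·0.95 + 2·0.2 = 2.43.
ΔP = [f·L/D + ΣK]·(ρV²/2) = [0.04122·477/0.0605 + 2.43]·(841·1.134²/2) = [325 + 2.43]·540.8 = 1.771e+05 Pa.
ΔP = 1.771e+05 Pa = 177 kPa.

ΔP ≈ 177 kPa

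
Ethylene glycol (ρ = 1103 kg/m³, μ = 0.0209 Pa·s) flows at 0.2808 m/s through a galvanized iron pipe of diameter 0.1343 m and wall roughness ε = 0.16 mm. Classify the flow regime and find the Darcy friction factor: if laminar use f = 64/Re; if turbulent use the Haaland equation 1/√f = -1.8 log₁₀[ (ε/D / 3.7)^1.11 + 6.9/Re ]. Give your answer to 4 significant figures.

Re = ρVD/μ = 1103·0.2808·0.1343/0.0209 = 1990.
Re < 2300 → laminar, so f = 64/Re = 0.03216 (roughness is irrelevant in laminar flow).

f ≈ 0.03216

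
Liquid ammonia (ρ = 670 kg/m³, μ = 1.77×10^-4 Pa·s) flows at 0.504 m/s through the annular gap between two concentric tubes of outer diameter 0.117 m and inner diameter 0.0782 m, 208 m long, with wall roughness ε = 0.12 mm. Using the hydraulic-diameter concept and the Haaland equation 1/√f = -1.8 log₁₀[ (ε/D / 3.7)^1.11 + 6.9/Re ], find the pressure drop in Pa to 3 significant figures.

Hydraulic diameter D_h = 4A/P = D_o - D_i = 0.117 - 0.0782 = 0.0388 m.
Re = ρVD_h/μ = 670·0.504·0.0388/0.000177 = 7.402e+04.
ε/D_h = 0.00012/0.0388 = 0.00309; Haaland gives 1/√f = -1.8 log₁₀[0.000383+9.32e-05] = 5.979, so f = 0.02797.
ΔP = f(L/D_h)(ρV²/2) = 0.02797·208/0.0388·85.1 = 1.276e+04 Pa.

ΔP ≈ 12800 Pa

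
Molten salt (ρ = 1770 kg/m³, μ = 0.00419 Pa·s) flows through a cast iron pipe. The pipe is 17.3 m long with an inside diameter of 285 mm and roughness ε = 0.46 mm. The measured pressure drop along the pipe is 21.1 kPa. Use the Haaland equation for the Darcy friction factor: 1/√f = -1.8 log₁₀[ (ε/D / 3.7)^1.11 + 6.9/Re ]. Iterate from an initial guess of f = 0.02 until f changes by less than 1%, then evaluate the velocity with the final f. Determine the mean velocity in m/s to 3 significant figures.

V ≈ 4.17 m/s

Rearranging Darcy-Weisbach: V = √(2·ΔP·D/(f·L·ρ)). With ε/D = 0.00046/0.285 = 0.00161, iterate starting from f = 0.02:
  f = 0.02 → V = √(2·2.11e+04·0.285/(0.02·17.3·1770)) = 4.432 m/s; Re = ρVD/μ = 5.335e+05; f → 0.02254
  f = 0.02254 → V = 4.175 m/s; Re = 5.026e+05; f → 0.02256
Converged (Δf/f < 1%). With the final f = 0.02256: V = √(2·2.11e+04·0.285/(0.02256·17.3·1770)) = 4.173 m/s.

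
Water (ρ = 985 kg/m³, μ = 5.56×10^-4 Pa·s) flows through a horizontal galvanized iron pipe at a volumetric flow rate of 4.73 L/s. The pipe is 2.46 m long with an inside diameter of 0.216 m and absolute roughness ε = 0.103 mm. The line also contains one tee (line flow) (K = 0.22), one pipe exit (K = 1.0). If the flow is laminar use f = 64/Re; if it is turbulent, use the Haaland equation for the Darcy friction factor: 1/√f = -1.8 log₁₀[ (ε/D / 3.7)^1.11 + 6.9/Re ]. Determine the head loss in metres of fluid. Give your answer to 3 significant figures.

Q = 4.73 L/s = 4.73/1000 = 0.00473 m³/s.
Cross-sectional area A = πD²/4 = π(0.216)²/4 = 0.03664 m²; mean velocity V = Q/A = 0.00473/0.03664 = 0.1291 m/s.
Reynolds number Re = ρVD/μ = 985 · 0.1291 · 0.216 / 0.000556 = 4.939e+04.
Re > 4000 → turbulent. Relative roughness ε/D = 0.000103/0.216 = 0.000477. Haaland: 1/√f = -1.8 log₁₀[(0.000477/3.7)^1.11 + 6.9/4.939e+04] = -1.8 log₁₀[4.81e-05 + 0.00014] = 6.707, so f = 0.02223.
Total minor-loss coefficient ΣK = 1·0.22 + 1·1 = 1.22.
ΔP = [f·L/D + ΣK]·(ρV²/2) = [0.02223·2.46/0.216 + 1.22]·(985·0.1291²/2) = [0.2532 + 1.22]·8.206 = 12.09 Pa.
Head loss h_f = ΔP/(ρg) = 12.09/(985·9.81) = 0.00125 m.

h_f ≈ 0.00125 m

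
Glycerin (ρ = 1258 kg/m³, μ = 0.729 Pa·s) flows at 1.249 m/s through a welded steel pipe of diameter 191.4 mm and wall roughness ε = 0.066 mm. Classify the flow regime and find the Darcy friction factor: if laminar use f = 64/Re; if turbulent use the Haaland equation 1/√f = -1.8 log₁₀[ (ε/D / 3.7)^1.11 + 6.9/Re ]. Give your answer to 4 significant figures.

f ≈ 0.1551

Re = ρVD/μ = 1258·1.249·0.1914/0.729 = 412.5.
Re < 2300 → laminar, so f = 64/Re = 0.1551 (roughness is irrelevant in laminar flow).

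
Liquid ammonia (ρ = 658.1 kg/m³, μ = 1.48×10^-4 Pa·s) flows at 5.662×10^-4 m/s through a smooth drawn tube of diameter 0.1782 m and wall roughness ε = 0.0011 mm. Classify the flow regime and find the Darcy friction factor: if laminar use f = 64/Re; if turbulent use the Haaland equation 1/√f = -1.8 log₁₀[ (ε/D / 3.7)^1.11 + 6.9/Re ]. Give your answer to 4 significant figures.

f ≈ 0.1427

Re = ρVD/μ = 658.1·0.0005662·0.1782/0.000148 = 448.7.
Re < 2300 → laminar, so f = 64/Re = 0.1427 (roughness is irrelevant in laminar flow).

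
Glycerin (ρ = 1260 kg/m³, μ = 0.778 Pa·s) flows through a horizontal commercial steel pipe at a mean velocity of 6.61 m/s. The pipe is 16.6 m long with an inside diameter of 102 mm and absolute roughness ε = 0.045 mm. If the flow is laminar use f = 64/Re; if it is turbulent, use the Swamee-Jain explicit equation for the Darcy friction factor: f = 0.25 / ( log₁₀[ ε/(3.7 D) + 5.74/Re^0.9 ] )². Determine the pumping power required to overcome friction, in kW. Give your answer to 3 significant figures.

P ≈ 14.2 kW

Reynolds number Re = ρVD/μ = 1260 · 6.61 · 0.102 / 0.778 = 1092.
Re < 2300 → laminar flow, so f = 64/Re = 64/1092 = 0.05861 (the turbulent correlation is not needed).
Darcy-Weisbach: ΔP = f(L/D)(ρV²/2) = 0.05861·(16.6/0.102)·(1260·6.61²/2) = 0.05861·162.7·2.753e+04 = 2.626e+05 Pa.
Q = V·A = 6.61·0.008171 = 0.05401 m³/s.
Pumping power P = QΔP = 0.05401·2.626e+05 = 14180 W = 14.2 kW.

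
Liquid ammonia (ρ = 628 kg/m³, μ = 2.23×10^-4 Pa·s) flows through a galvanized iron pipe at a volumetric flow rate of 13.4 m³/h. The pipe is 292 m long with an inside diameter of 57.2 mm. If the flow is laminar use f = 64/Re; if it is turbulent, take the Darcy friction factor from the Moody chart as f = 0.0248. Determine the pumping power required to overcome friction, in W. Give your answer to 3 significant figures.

P ≈ 310 W

Q = 13.4 m³/h = 13.4/3600 = 0.003722 m³/s.
Cross-sectional area A = πD²/4 = π(0.0572)²/4 = 0.00257 m²; mean velocity V = Q/A = 0.003722/0.00257 = 1.449 m/s.
Reynolds number Re = ρVD/μ = 628 · 1.449 · 0.0572 / 0.000223 = 2.333e+05.
Re > 4000 → turbulent; use the Moody-chart value f = 0.0248.
Darcy-Weisbach: ΔP = f(L/D)(ρV²/2) = 0.0248·(292/0.0572)·(628·1.449²/2) = 0.0248·5105·658.8 = 8.341e+04 Pa.
Pumping power P = QΔP = 0.003722·8.341e+04 = 310.5 W = 310 W.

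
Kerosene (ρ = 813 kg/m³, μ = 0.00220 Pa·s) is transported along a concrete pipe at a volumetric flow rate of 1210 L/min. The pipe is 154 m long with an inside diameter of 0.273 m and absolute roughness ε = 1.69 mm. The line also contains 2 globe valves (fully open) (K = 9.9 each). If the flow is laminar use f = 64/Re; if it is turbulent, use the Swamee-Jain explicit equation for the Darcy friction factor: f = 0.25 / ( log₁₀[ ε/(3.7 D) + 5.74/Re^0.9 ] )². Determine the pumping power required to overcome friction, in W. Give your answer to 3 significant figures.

Q = 1210 L/min = 1210/60000 = 0.02017 m³/s.
Cross-sectional area A = πD²/4 = π(0.273)²/4 = 0.05853 m²; mean velocity V = Q/A = 0.02017/0.05853 = 0.3445 m/s.
Reynolds number Re = ρVD/μ = 813 · 0.3445 · 0.273 / 0.0022 = 3.476e+04.
Re > 4000 → turbulent. Relative roughness ε/D = 0.00169/0.273 = 0.00619. Swamee-Jain: f = 0.25/(log₁₀[0.00619/3.7 + 5.74/3.476e+04^0.9])² = 0.25/(log₁₀[0.00167 + 0.00047])² = 0.25/(-2.669)² = 0.0351.
Total minor-loss coefficient ΣK = 2·9.9 = 19.8.
ΔP = [f·L/D + ΣK]·(ρV²/2) = [0.0351·154/0.273 + 19.8]·(813·0.3445²/2) = [19.8 + 19.8]·48.25 = 1911 Pa.
Pumping power P = QΔP = 0.02017·1911 = 38.53 W = 38.5 W.

P ≈ 38.5 W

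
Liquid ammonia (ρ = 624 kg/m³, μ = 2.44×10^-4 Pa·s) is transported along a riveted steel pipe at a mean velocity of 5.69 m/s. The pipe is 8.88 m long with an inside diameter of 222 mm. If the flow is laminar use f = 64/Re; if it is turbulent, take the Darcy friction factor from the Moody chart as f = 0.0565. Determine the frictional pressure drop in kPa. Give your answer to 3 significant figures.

Reynolds number Re = ρVD/μ = 624 · 5.69 · 0.222 / 0.000244 = 3.23e+06.
Re > 4000 → turbulent; use the Moody-chart value f = 0.0565.
Darcy-Weisbach: ΔP = f(L/D)(ρV²/2) = 0.0565·(8.88/0.222)·(624·5.69²/2) = 0.0565·40·1.01e+04 = 2.283e+04 Pa.
ΔP = 2.283e+04 Pa = 22.8 kPa.

ΔP ≈ 22.8 kPa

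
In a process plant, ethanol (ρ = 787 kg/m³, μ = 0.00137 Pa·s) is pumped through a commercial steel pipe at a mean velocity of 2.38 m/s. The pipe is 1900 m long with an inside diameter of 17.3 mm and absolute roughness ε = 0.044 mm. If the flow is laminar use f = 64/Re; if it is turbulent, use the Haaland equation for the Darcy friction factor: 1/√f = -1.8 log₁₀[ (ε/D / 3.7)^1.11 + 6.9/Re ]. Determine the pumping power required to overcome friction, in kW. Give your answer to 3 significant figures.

Reynolds number Re = ρVD/μ = 787 · 2.38 · 0.0173 / 0.00137 = 2.365e+04.
Re > 4000 → turbulent. Relative roughness ε/D = 4.4e-05/0.0173 = 0.00254. Haaland: 1/√f = -1.8 log₁₀[(0.00254/3.7)^1.11 + 6.9/2.365e+04] = -1.8 log₁₀[0.000309 + 0.000292] = 5.799, so f = 0.02974.
Darcy-Weisbach: ΔP = f(L/D)(ρV²/2) = 0.02974·(1900/0.0173)·(787·2.38²/2) = 0.02974·1.098e+05·2229 = 7.279e+06 Pa.
Q = V·A = 2.38·0.0002351 = 0.0005594 m³/s.
Pumping power P = QΔP = 0.0005594·7.279e+06 = 4072 W = 4.07 kW.

P ≈ 4.07 kW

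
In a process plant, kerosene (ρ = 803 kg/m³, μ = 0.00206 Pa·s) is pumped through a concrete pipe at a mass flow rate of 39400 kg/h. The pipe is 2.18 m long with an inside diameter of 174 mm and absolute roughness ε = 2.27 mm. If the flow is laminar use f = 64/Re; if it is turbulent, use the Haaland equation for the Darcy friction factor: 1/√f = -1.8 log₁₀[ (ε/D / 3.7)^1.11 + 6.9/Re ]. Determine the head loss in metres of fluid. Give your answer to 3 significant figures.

h_f ≈ 0.00899 m

ṁ = 39400 kg/h = 39400/3600 = 10.94 kg/s.
A = πD²/4 = π(0.174)²/4 = 0.02378 m²; mean velocity V = ṁ/(ρA) = 10.94/(803 · 0.02378) = 0.5732 m/s.
Reynolds number Re = ρVD/μ = 803 · 0.5732 · 0.174 / 0.00206 = 3.888e+04.
Re > 4000 → turbulent. Relative roughness ε/D = 0.00227/0.174 = 0.013. Haaland: 1/√f = -1.8 log₁₀[(0.013/3.7)^1.11 + 6.9/3.888e+04] = -1.8 log₁₀[0.00189 + 0.000177] = 4.831, so f = 0.04286.
Darcy-Weisbach: ΔP = f(L/D)(ρV²/2) = 0.04286·(2.18/0.174)·(803·0.5732²/2) = 0.04286·12.53·131.9 = 70.82 Pa.
Head loss h_f = ΔP/(ρg) = 70.82/(803·9.81) = 0.00899 m.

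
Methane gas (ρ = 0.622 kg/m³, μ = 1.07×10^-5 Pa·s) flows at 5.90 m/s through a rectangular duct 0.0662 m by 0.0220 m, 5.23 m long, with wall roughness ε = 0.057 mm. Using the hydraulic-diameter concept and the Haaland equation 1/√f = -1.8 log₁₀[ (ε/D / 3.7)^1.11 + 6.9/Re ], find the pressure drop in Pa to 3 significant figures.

ΔP ≈ 55.4 Pa

Hydraulic diameter D_h = 4A/P = 4·(0.0662·0.022)/(2·(0.0662+0.022)) = 0.005826/0.1764 = 0.03302 m.
Re = ρVD_h/μ = 0.622·5.9·0.03302/1.07e-05 = 1.133e+04.
ε/D_h = 5.7e-05/0.03302 = 0.00173; Haaland gives 1/√f = -1.8 log₁₀[0.000201+0.000609] = 5.565, so f = 0.03229.
ΔP = f(L/D_h)(ρV²/2) = 0.03229·5.23/0.03302·10.83 = 55.36 Pa.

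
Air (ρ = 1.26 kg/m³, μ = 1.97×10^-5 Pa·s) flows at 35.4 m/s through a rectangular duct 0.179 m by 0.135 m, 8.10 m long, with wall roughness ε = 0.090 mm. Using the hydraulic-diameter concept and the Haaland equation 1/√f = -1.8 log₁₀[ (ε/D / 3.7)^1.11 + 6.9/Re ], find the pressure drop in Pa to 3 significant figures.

Hydraulic diameter D_h = 4A/P = 4·(0.179·0.135)/(2·(0.179+0.135)) = 0.09666/0.628 = 0.1539 m.
Re = ρVD_h/μ = 1.26·35.4·0.1539/1.97e-05 = 3.485e+05.
ε/D_h = 9e-05/0.1539 = 0.000585; Haaland gives 1/√f = -1.8 log₁₀[6.03e-05+1.98e-05] = 7.373, so f = 0.0184.
ΔP = f(L/D_h)(ρV²/2) = 0.0184·8.1/0.1539·789.5 = 764.3 Pa.

ΔP ≈ 764 Pa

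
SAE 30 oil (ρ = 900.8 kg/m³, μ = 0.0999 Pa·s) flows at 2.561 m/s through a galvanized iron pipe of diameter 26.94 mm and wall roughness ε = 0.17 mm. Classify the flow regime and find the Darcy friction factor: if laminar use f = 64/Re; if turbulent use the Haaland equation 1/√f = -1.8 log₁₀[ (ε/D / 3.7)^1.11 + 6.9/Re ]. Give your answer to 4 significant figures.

Re = ρVD/μ = 900.8·2.561·0.02694/0.0999 = 622.1.
Re < 2300 → laminar, so f = 64/Re = 0.1029 (roughness is irrelevant in laminar flow).

f ≈ 0.1029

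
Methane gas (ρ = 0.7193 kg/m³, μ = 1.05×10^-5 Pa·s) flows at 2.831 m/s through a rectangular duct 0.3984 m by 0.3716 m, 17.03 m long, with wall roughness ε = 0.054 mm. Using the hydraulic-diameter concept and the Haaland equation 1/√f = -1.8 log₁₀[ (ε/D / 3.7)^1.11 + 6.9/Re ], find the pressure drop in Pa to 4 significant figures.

ΔP ≈ 2.488 Pa

Hydraulic diameter D_h = 4A/P = 4·(0.3984·0.3716)/(2·(0.3984+0.3716)) = 0.5922/1.54 = 0.3845 m.
Re = ρVD_h/μ = 0.7193·2.831·0.3845/1.05e-05 = 7.458e+04.
ε/D_h = 5.4e-05/0.3845 = 0.00014; Haaland gives 1/√f = -1.8 log₁₀[1.24e-05+9.25e-05] = 7.163, so f = 0.01949.
ΔP = f(L/D_h)(ρV²/2) = 0.01949·17.03/0.3845·2.882 = 2.488 Pa.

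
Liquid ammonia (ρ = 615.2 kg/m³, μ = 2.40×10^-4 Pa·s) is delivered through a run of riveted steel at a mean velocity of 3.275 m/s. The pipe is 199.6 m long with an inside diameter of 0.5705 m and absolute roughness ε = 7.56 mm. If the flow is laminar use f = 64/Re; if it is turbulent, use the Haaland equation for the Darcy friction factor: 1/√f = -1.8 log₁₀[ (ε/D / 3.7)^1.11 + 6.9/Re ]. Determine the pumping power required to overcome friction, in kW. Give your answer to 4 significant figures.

Reynolds number Re = ρVD/μ = 615.2 · 3.275 · 0.5705 / 0.00024 = 4.789e+06.
Re > 4000 → turbulent. Relative roughness ε/D = 0.00756/0.5705 = 0.0133. Haaland: 1/√f = -1.8 log₁₀[(0.0133/3.7)^1.11 + 6.9/4.789e+06] = -1.8 log₁₀[0.00193 + 1.44e-06] = 4.886, so f = 0.04188.
Darcy-Weisbach: ΔP = f(L/D)(ρV²/2) = 0.04188·(199.6/0.5705)·(615.2·3.275²/2) = 0.04188·349.9·3299 = 4.834e+04 Pa.
Q = V·A = 3.275·0.2556 = 0.8372 m³/s.
Pumping power P = QΔP = 0.8372·4.834e+04 = 40471 W = 40.47 kW.

P ≈ 40.47 kW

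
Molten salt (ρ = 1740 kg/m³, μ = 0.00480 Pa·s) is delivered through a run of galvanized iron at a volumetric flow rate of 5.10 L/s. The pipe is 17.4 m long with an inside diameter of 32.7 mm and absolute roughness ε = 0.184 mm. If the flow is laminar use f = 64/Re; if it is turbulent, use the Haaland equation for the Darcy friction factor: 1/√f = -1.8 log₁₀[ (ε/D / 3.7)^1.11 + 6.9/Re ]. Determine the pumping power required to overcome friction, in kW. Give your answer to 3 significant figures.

P ≈ 2.84 kW

Q = 5.10 L/s = 5.10/1000 = 0.0051 m³/s.
Cross-sectional area A = πD²/4 = π(0.0327)²/4 = 0.0008398 m²; mean velocity V = Q/A = 0.0051/0.0008398 = 6.073 m/s.
Reynolds number Re = ρVD/μ = 1740 · 6.073 · 0.0327 / 0.0048 = 7.198e+04.
Re > 4000 → turbulent. Relative roughness ε/D = 0.000184/0.0327 = 0.00563. Haaland: 1/√f = -1.8 log₁₀[(0.00563/3.7)^1.11 + 6.9/7.198e+04] = -1.8 log₁₀[0.000745 + 9.59e-05] = 5.536, so f = 0.03263.
Darcy-Weisbach: ΔP = f(L/D)(ρV²/2) = 0.03263·(17.4/0.0327)·(1740·6.073²/2) = 0.03263·532.1·3.208e+04 = 5.571e+05 Pa.
Pumping power P = QΔP = 0.0051·5.571e+05 = 2841 W = 2.84 kW.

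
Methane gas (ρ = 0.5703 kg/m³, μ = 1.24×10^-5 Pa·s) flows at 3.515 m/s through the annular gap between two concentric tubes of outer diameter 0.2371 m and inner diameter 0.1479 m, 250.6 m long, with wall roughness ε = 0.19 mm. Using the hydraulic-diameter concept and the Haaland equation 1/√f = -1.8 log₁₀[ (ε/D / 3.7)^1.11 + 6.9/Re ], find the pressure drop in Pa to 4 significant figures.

Hydraulic diameter D_h = 4A/P = D_o - D_i = 0.2371 - 0.1479 = 0.0892 m.
Re = ρVD_h/μ = 0.5703·3.515·0.0892/1.24e-05 = 1.442e+04.
ε/D_h = 0.00019/0.0892 = 0.00213; Haaland gives 1/√f = -1.8 log₁₀[0.000253+0.000478] = 5.644, so f = 0.03139.
ΔP = f(L/D_h)(ρV²/2) = 0.03139·250.6/0.0892·3.523 = 310.7 Pa.

ΔP ≈ 310.7 Pa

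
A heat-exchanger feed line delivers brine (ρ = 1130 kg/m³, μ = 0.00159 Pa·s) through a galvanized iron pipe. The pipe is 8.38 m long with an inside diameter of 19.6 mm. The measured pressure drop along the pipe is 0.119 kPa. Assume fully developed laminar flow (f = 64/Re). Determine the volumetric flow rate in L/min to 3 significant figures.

Q ≈ 1.94 L/min

For laminar flow, f = 64/Re with Re = ρVD/μ, so Darcy-Weisbach reduces to ΔP = 32μLV/D². Solving for V: V = ΔP·D²/(32μL) = 119·(0.0196)²/(32·0.00159·8.38) = 0.1072 m/s.
Check: Re = ρVD/μ = 1130·0.1072·0.0196/0.00159 = 1494 < 2300, so the laminar assumption holds.
Q = V·A = 0.1072·(π/4·0.0196²) = 3.235e-05 m³/s = 1.94 L/min.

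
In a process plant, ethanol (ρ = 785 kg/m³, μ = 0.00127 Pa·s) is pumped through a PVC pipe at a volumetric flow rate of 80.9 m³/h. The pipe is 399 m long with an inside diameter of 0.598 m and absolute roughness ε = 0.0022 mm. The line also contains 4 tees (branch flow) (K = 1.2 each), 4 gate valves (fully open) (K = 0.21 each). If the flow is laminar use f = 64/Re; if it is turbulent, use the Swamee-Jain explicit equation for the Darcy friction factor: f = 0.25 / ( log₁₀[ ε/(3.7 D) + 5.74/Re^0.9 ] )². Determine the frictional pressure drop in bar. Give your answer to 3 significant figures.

Q = 80.9 m³/h = 80.9/3600 = 0.02247 m³/s.
Cross-sectional area A = πD²/4 = π(0.598)²/4 = 0.2809 m²; mean velocity V = Q/A = 0.02247/0.2809 = 0.08001 m/s.
Reynolds number Re = ρVD/μ = 785 · 0.08001 · 0.598 / 0.00127 = 2.957e+04.
Re > 4000 → turbulent. Relative roughness ε/D = 2.2e-06/0.598 = 3.68e-06. Swamee-Jain: f = 0.25/(log₁₀[3.68e-06/3.7 + 5.74/2.957e+04^0.9])² = 0.25/(log₁₀[9.94e-07 + 0.000543])² = 0.25/(-3.264)² = 0.02346.
Total minor-loss coefficient ΣK = 4·1.2 + 4·0.21 = 5.64.
ΔP = [f·L/D + ΣK]·(ρV²/2) = [0.02346·399/0.598 + 5.64]·(785·0.08001²/2) = [15.66 + 5.64]·2.513 = 53.51 Pa.
ΔP = 53.51 Pa = 5.35×10^-4 bar.

ΔP ≈ 5.35×10^-4 bar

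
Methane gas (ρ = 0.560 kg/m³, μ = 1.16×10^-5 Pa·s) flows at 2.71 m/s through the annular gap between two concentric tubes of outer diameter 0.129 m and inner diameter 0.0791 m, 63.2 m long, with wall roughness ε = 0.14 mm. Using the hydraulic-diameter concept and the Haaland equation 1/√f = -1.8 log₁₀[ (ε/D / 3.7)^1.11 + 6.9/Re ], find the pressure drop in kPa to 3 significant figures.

Hydraulic diameter D_h = 4A/P = D_o - D_i = 0.129 - 0.0791 = 0.0499 m.
Re = ρVD_h/μ = 0.56·2.71·0.0499/1.16e-05 = 6528.
ε/D_h = 0.00014/0.0499 = 0.00281; Haaland gives 1/√f = -1.8 log₁₀[0.000344+0.00106] = 5.136, so f = 0.0379.
ΔP = f(L/D_h)(ρV²/2) = 0.0379·63.2/0.0499·2.056 = 98.72 Pa.
ΔP = 0.0987 kPa.

ΔP ≈ 0.0987 kPa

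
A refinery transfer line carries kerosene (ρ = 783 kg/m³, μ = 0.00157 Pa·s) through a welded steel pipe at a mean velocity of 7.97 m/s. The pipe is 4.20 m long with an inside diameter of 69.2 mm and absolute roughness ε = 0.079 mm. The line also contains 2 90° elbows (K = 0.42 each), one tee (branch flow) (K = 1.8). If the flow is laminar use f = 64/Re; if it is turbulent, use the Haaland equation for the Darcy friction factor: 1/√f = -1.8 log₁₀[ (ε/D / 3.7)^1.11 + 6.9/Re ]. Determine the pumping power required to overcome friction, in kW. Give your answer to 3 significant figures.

Reynolds number Re = ρVD/μ = 783 · 7.97 · 0.0692 / 0.00157 = 2.751e+05.
Re > 4000 → turbulent. Relative roughness ε/D = 7.9e-05/0.0692 = 0.00114. Haaland: 1/√f = -1.8 log₁₀[(0.00114/3.7)^1.11 + 6.9/2.751e+05] = -1.8 log₁₀[0.000127 + 2.51e-05] = 6.873, so f = 0.02117.
Total minor-loss coefficient ΣK = 2·0.42 + 1·1.8 = 2.64.
ΔP = [f·L/D + ΣK]·(ρV²/2) = [0.02117·4.2/0.0692 + 2.64]·(783·7.97²/2) = [1.285 + 2.64]·2.487e+04 = 9.76e+04 Pa.
Q = V·A = 7.97·0.003761 = 0.02998 m³/s.
Pumping power P = QΔP = 0.02998·9.76e+04 = 2926 W = 2.93 kW.

P ≈ 2.93 kW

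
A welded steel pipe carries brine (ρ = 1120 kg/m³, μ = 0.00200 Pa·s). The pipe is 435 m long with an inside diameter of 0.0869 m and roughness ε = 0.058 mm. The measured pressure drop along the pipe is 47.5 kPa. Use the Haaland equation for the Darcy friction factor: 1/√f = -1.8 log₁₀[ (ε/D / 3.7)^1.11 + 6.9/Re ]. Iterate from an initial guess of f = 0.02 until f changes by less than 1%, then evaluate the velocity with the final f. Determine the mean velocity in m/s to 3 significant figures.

Rearranging Darcy-Weisbach: V = √(2·ΔP·D/(f·L·ρ)). With ε/D = 5.8e-05/0.0869 = 0.000667, iterate starting from f = 0.02:
  f = 0.02 → V = √(2·4.75e+04·0.0869/(0.02·435·1120)) = 0.9205 m/s; Re = ρVD/μ = 4.479e+04; f → 0.02317
  f = 0.02317 → V = 0.8552 m/s; Re = 4.162e+04; f → 0.02345
  f = 0.02345 → V = 0.85 m/s; Re = 4.136e+04; f → 0.02348
Converged (Δf/f < 1%). With the final f = 0.02348: V = √(2·4.75e+04·0.0869/(0.02348·435·1120)) = 0.8496 m/s.

V ≈ 0.850 m/s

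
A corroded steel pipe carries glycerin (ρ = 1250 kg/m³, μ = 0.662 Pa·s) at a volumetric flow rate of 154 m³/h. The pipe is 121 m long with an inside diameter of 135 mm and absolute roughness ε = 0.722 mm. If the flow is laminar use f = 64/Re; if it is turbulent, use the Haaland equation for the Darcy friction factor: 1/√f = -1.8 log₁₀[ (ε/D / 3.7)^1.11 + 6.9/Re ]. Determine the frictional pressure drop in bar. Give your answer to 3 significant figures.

ΔP ≈ 4.20 bar

Q = 154 m³/h = 154/3600 = 0.04278 m³/s.
Cross-sectional area A = πD²/4 = π(0.135)²/4 = 0.01431 m²; mean velocity V = Q/A = 0.04278/0.01431 = 2.989 m/s.
Reynolds number Re = ρVD/μ = 1250 · 2.989 · 0.135 / 0.662 = 761.8.
Re < 2300 → laminar flow, so f = 64/Re = 64/761.8 = 0.08401 (the turbulent correlation is not needed).
Darcy-Weisbach: ΔP = f(L/D)(ρV²/2) = 0.08401·(121/0.135)·(1250·2.989²/2) = 0.08401·896.3·5582 = 4.203e+05 Pa.
ΔP = 4.203e+05 Pa = 4.20 bar.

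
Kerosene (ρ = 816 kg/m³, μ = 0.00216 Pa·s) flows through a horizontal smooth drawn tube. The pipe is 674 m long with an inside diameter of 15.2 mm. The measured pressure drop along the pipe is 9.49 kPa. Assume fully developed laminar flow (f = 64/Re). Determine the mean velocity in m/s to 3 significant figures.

For laminar flow, f = 64/Re with Re = ρVD/μ, so Darcy-Weisbach reduces to ΔP = 32μLV/D². Solving for V: V = ΔP·D²/(32μL) = 9490·(0.0152)²/(32·0.00216·674) = 0.04706 m/s.
Check: Re = ρVD/μ = 816·0.04706·0.0152/0.00216 = 270.3 < 2300, so the laminar assumption holds.

V ≈ 0.0471 m/s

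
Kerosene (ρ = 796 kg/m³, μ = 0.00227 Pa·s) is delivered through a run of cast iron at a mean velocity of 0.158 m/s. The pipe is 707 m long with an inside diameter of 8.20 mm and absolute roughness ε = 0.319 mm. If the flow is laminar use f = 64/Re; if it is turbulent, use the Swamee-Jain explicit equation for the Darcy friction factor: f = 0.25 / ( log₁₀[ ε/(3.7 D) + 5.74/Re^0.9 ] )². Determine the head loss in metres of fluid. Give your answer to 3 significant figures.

h_f ≈ 15.5 m

Reynolds number Re = ρVD/μ = 796 · 0.158 · 0.0082 / 0.00227 = 454.3.
Re < 2300 → laminar flow, so f = 64/Re = 64/454.3 = 0.1409 (the turbulent correlation is not needed).
Darcy-Weisbach: ΔP = f(L/D)(ρV²/2) = 0.1409·(707/0.0082)·(796·0.158²/2) = 0.1409·8.622e+04·9.936 = 1.207e+05 Pa.
Head loss h_f = ΔP/(ρg) = 1.207e+05/(796·9.81) = 15.5 m.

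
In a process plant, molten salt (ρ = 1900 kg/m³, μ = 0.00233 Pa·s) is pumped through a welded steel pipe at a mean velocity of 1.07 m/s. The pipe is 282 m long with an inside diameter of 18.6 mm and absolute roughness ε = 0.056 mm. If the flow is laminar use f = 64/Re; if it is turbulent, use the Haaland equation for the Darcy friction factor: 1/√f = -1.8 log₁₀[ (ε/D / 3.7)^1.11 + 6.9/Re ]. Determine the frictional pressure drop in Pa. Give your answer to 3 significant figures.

Reynolds number Re = ρVD/μ = 1900 · 1.07 · 0.0186 / 0.00233 = 1.623e+04.
Re > 4000 → turbulent. Relative roughness ε/D = 5.6e-05/0.0186 = 0.00301. Haaland: 1/√f = -1.8 log₁₀[(0.00301/3.7)^1.11 + 6.9/1.623e+04] = -1.8 log₁₀[0.000372 + 0.000425] = 5.577, so f = 0.03215.
Darcy-Weisbach: ΔP = f(L/D)(ρV²/2) = 0.03215·(282/0.0186)·(1900·1.07²/2) = 0.03215·1.516e+04·1088 = 5.302e+05 Pa.

ΔP ≈ 530000 Pa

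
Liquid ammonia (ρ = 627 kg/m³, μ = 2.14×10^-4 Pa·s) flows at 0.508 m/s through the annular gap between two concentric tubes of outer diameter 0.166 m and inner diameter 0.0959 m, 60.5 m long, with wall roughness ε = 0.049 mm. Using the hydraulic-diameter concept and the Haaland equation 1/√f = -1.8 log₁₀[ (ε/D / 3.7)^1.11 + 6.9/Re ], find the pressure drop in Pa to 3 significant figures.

Hydraulic diameter D_h = 4A/P = D_o - D_i = 0.166 - 0.0959 = 0.0701 m.
Re = ρVD_h/μ = 627·0.508·0.0701/0.000214 = 1.043e+05.
ε/D_h = 4.9e-05/0.0701 = 0.000699; Haaland gives 1/√f = -1.8 log₁₀[7.36e-05+6.61e-05] = 6.939, so f = 0.02077.
ΔP = f(L/D_h)(ρV²/2) = 0.02077·60.5/0.0701·80.9 = 1450 Pa.

ΔP ≈ 1450 Pa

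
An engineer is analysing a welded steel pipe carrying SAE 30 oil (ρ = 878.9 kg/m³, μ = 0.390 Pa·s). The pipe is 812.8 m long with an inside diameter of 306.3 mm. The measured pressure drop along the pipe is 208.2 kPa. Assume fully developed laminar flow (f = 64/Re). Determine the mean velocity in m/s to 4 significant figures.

For laminar flow, f = 64/Re with Re = ρVD/μ, so Darcy-Weisbach reduces to ΔP = 32μLV/D². Solving for V: V = ΔP·D²/(32μL) = 2.082e+05·(0.3063)²/(32·0.39·812.8) = 1.926 m/s.
Check: Re = ρVD/μ = 878.9·1.926·0.3063/0.39 = 1329 < 2300, so the laminar assumption holds.

V ≈ 1.926 m/s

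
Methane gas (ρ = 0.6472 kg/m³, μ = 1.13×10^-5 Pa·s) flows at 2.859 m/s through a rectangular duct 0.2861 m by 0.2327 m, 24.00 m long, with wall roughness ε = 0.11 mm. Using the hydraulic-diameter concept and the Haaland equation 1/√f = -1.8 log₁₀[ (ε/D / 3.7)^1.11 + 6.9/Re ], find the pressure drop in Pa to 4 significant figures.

Hydraulic diameter D_h = 4A/P = 4·(0.2861·0.2327)/(2·(0.2861+0.2327)) = 0.2663/1.038 = 0.2567 m.
Re = ρVD_h/μ = 0.6472·2.859·0.2567/1.13e-05 = 4.203e+04.
ε/D_h = 0.00011/0.2567 = 0.000429; Haaland gives 1/√f = -1.8 log₁₀[4.27e-05+0.000164] = 6.632, so f = 0.02274.
ΔP = f(L/D_h)(ρV²/2) = 0.02274·24/0.2567·2.645 = 5.624 Pa.

ΔP ≈ 5.624 Pa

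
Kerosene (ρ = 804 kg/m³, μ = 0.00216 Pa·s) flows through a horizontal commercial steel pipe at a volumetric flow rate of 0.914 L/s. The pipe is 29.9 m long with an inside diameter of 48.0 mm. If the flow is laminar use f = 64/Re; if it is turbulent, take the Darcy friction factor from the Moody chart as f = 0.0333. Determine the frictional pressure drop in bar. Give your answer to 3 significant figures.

Q = 0.914 L/s = 0.914/1000 = 0.000914 m³/s.
Cross-sectional area A = πD²/4 = π(0.048)²/4 = 0.00181 m²; mean velocity V = Q/A = 0.000914/0.00181 = 0.5051 m/s.
Reynolds number Re = ρVD/μ = 804 · 0.5051 · 0.048 / 0.00216 = 9024.
Re > 4000 → turbulent; use the Moody-chart value f = 0.0333.
Darcy-Weisbach: ΔP = f(L/D)(ρV²/2) = 0.0333·(29.9/0.048)·(804·0.5051²/2) = 0.0333·622.9·102.6 = 2127 Pa.
ΔP = 2127 Pa = 0.0213 bar.

ΔP ≈ 0.0213 bar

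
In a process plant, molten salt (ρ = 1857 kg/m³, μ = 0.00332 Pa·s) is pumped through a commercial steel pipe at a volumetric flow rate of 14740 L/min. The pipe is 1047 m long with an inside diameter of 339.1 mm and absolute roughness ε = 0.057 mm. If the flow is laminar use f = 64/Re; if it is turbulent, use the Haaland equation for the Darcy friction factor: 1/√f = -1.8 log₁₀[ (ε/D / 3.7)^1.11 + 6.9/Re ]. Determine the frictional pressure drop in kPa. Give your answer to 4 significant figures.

Q = 14740 L/min = 14740/60000 = 0.2457 m³/s.
Cross-sectional area A = πD²/4 = π(0.3391)²/4 = 0.09031 m²; mean velocity V = Q/A = 0.2457/0.09031 = 2.72 m/s.
Reynolds number Re = ρVD/μ = 1857 · 2.72 · 0.3391 / 0.00332 = 5.159e+05.
Re > 4000 → turbulent. Relative roughness ε/D = 5.7e-05/0.3391 = 0.000168. Haaland: 1/√f = -1.8 log₁₀[(0.000168/3.7)^1.11 + 6.9/5.159e+05] = -1.8 log₁₀[1.51e-05 + 1.34e-05] = 8.181, so f = 0.01494.
Darcy-Weisbach: ΔP = f(L/D)(ρV²/2) = 0.01494·(1047/0.3391)·(1857·2.72²/2) = 0.01494·3088·6870 = 3.169e+05 Pa.
ΔP = 3.169e+05 Pa = 316.9 kPa.

ΔP ≈ 316.9 kPa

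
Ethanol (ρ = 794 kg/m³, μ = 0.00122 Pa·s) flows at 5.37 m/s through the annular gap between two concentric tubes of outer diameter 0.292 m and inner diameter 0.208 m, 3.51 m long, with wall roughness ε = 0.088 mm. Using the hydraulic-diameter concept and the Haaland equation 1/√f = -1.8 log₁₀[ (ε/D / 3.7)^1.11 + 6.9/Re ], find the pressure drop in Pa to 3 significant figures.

Hydraulic diameter D_h = 4A/P = D_o - D_i = 0.292 - 0.208 = 0.084 m.
Re = ρVD_h/μ = 794·5.37·0.084/0.00122 = 2.936e+05.
ε/D_h = 8.8e-05/0.084 = 0.00105; Haaland gives 1/√f = -1.8 log₁₀[0.000115+2.35e-05] = 6.944, so f = 0.02074.
ΔP = f(L/D_h)(ρV²/2) = 0.02074·3.51/0.084·1.145e+04 = 9921 Pa.

ΔP ≈ 9920 Pa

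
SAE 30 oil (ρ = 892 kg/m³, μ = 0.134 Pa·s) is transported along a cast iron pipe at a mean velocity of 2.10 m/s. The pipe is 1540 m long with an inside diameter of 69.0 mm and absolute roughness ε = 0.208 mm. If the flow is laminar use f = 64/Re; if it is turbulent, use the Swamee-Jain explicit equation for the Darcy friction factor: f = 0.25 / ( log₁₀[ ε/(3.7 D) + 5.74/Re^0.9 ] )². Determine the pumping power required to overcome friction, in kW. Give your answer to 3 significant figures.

P ≈ 22.9 kW

Reynolds number Re = ρVD/μ = 892 · 2.1 · 0.069 / 0.134 = 964.6.
Re < 2300 → laminar flow, so f = 64/Re = 64/964.6 = 0.06635 (the turbulent correlation is not needed).
Darcy-Weisbach: ΔP = f(L/D)(ρV²/2) = 0.06635·(1540/0.069)·(892·2.1²/2) = 0.06635·2.232e+04·1967 = 2.913e+06 Pa.
Q = V·A = 2.1·0.003739 = 0.007852 m³/s.
Pumping power P = QΔP = 0.007852·2.913e+06 = 22870 W = 22.9 kW.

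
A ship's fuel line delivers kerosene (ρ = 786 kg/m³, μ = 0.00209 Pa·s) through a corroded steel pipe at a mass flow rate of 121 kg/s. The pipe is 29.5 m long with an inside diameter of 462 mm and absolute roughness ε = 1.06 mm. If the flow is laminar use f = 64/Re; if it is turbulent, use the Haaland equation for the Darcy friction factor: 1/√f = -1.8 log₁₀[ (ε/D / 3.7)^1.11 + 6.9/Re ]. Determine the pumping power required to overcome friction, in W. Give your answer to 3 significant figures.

A = πD²/4 = π(0.462)²/4 = 0.1676 m²; mean velocity V = ṁ/(ρA) = 121/(786 · 0.1676) = 0.9183 m/s.
Reynolds number Re = ρVD/μ = 786 · 0.9183 · 0.462 / 0.00209 = 1.596e+05.
Re > 4000 → turbulent. Relative roughness ε/D = 0.00106/0.462 = 0.00229. Haaland: 1/√f = -1.8 log₁₀[(0.00229/3.7)^1.11 + 6.9/1.596e+05] = -1.8 log₁₀[0.000275 + 4.32e-05] = 6.295, so f = 0.02524.
Darcy-Weisbach: ΔP = f(L/D)(ρV²/2) = 0.02524·(29.5/0.462)·(786·0.9183²/2) = 0.02524·63.85·331.4 = 534.1 Pa.
Q = ṁ/ρ = 121/786 = 0.1539 m³/s.
Pumping power P = QΔP = 0.1539·534.1 = 82.22 W = 82.2 W.

P ≈ 82.2 W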